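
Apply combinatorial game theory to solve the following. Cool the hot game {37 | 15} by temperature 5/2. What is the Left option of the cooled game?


Original game: {37 | 15} (a switch {a | b} with a > b).
Cooling by t (for t below the temperature (a - b)/2 = 11) taxes each move by t: {a | b} cooled by t is {a - t | b + t}.
Cooling amount: t = 5/2
Cooled Left option: 37 - 5/2 = 69/2
Cooled Right option: 15 + 5/2 = 35/2
Cooled game: {69/2 | 35/2}
Left option = 69/2

69/2


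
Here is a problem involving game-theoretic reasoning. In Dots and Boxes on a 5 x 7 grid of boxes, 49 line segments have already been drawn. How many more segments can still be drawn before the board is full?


Grid: 5 x 7 boxes, i.e. 6 rows and 8 columns of dots.
Horizontal edges: (rows + 1) * cols = 6 * 7 = 42
Vertical edges: rows * (cols + 1) = 5 * 8 = 40
Total edges: 42 + 40 = 82
Edges drawn: 49
Remaining: 82 - 49 = 33

33


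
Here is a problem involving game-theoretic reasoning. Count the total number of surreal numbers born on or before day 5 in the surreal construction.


Day 0: {|} = 0 is born. Count = 1.
Day n: the number of surreal numbers born by day n is 2^(n+1) - 1.
By day 0: 2^1 - 1 = 1
By day 1: 2^2 - 1 = 3
By day 2: 2^3 - 1 = 7
By day 3: 2^4 - 1 = 15
By day 4: 2^5 - 1 = 31
By day 5: 2^6 - 1 = 63
By day 5: 63 surreal numbers.

63


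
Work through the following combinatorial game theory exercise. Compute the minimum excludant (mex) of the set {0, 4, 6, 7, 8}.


Set = {0, 4, 6, 7, 8}
0 is in the set.
1 is NOT in the set. This is the mex.
mex = 1

1


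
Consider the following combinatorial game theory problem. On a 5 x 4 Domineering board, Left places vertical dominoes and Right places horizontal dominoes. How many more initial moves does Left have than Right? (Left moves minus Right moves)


Board is 5 x 4 (rows x cols).
Left (vertical) placements: (rows-1) * cols = 4 * 4 = 16
Right (horizontal) placements: rows * (cols-1) = 5 * 3 = 15
Advantage = Left - Right = 16 - 15 = 1

1


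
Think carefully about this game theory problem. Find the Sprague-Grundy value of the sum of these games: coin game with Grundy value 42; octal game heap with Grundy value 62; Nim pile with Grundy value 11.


By the Sprague-Grundy theorem, the Grundy value of a sum of games is the XOR of individual Grundy values.
coin game: Grundy value = 42. Running XOR: 0 XOR 42 = 42
octal game heap: Grundy value = 62. Running XOR: 42 XOR 62 = 20
Nim pile: Grundy value = 11. Running XOR: 20 XOR 11 = 31
The combined Grundy value is 31.

31


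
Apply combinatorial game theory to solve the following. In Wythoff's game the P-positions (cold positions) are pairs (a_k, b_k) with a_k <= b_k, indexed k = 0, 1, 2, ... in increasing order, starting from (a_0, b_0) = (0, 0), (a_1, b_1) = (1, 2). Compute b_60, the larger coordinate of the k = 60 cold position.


By Wythoff's theorem, a_k = floor(k * phi) and b_k = floor(k * phi^2) = a_k + k, where phi = (1 + sqrt(5))/2 is the golden ratio.
phi = (1 + sqrt(5))/2 = 1.618034
phi^2 = phi + 1 = 2.618034
k = 60
k * phi^2 = 60 * 2.618034 = 157.082039
b_60 = floor(k * phi^2) = 157 (check: a_60 + k = 97 + 60 = 157)

157


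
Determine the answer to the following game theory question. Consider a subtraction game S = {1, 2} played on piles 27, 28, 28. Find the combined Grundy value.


Subtraction set: {1, 2}
For this subtraction set, G(n) = n mod 3 (period = max + 1 = 3).
Pile 1 (size 27): G(27) = 27 mod 3 = 0
Pile 2 (size 28): G(28) = 28 mod 3 = 1
Pile 3 (size 28): G(28) = 28 mod 3 = 1
Total Grundy value = XOR of all: 0 XOR 1 XOR 1 = 0

0


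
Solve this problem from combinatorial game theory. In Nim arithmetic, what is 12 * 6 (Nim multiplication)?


Nim multiplication is bilinear over XOR: (u XOR v) * w = (u*w) XOR (v*w).
So we split each operand into its bit components and XOR the pairwise Nim products.
12 = 4 + 8 (as XOR of powers of 2).
6 = 2 + 4 (as XOR of powers of 2).
Using the standard Nim-product table on single bits:
  2*2 = 3,   2*4 = 8,   2*8 = 12,
  4*4 = 6,   4*8 = 11,  8*8 = 13,
and  1*x = x (identity), k*l = l*k (commutative).
Pairwise Nim products:
  4 * 2 = 8
  4 * 4 = 6
  8 * 2 = 12
  8 * 4 = 11
XOR them: 8 XOR 6 XOR 12 XOR 11 = 9.
Result: 12 * 6 = 9 (in Nim).

9


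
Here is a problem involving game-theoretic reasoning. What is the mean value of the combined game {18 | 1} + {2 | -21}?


G1 = {18 | 1}, G2 = {2 | -21}
Each is a switch {a | b} with numbers a > b; its mean value is (a + b)/2, and mean value is additive over game sums: m(G1 + G2) = m(G1) + m(G2).
Mean of G1 = (18 + (1))/2 = 19/2 = 19/2
Mean of G2 = (2 + (-21))/2 = -19/2 = -19/2
Mean of G1 + G2 = 19/2 + -19/2 = 0

0


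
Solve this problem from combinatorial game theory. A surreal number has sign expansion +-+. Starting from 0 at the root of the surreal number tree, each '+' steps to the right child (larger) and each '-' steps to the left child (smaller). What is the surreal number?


Sign expansion: +-+
Rule: track bounds (lo, hi), initially (-inf, +inf). On '+', the current value becomes lo and we move to the simplest number in (value, hi): value + 1 if hi = +inf, otherwise the midpoint (value + hi)/2. On '-', the current value becomes hi and we move to value - 1 if lo = -inf, otherwise the midpoint (lo + value)/2.
Start at 0.
Step 1: sign = +, move right. Bounds: (0, +inf). Value = 1
Step 2: sign = -, move left. Bounds: (0, 1). Value = 1/2
Step 3: sign = +, move right. Bounds: (1/2, 1). Value = 3/4
The surreal number with sign expansion +-+ is 3/4.

3/4


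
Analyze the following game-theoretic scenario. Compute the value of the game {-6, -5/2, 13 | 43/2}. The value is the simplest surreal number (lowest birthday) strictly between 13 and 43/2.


Left options: {-6, -5/2, 13}, max = 13
Right options: {43/2}, min = 43/2
All options are numbers and max(Left) < min(Right), so by the simplicity theorem the value is the simplest (earliest-born) number strictly between 13 and 43/2.
Integers 14 through 21 all lie strictly between 13 and 43/2.
Among integers, the simplest (lowest birthday = smallest |n|; 0 is born on day 0, +-n on day n) is 14.
No non-integer in the interval can be simpler: if x is a non-integer in the interval, then floor(x) or ceil(x) also lies in the interval (the interval contains an integer), and both are proper prefixes of x's sign expansion, i.e. born earlier. So the game value is 14.
Game value = 14

14


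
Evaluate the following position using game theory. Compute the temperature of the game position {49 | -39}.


The game is {49 | -39}, a switch {a | b} with numbers a > b.
Cooling {a | b} by t gives {a - t | b + t}, which stops being hot when a - t = b + t, i.e. at t = (a - b)/2. So the temperature of a switch is (a - b)/2.
Temperature = (Left option - Right option) / 2
= (49 - (-39)) / 2
= 88 / 2
= 44

44


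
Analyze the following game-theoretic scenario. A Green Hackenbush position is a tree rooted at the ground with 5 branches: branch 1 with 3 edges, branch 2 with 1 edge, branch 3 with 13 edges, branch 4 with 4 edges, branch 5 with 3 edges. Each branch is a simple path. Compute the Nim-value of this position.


The tree has 5 branches from the ground vertex.
In Green Hackenbush, the Nim-value of a simple path of length k is k.
Branch 1: length 3, Nim-value = 3
Branch 2: length 1, Nim-value = 1
Branch 3: length 13, Nim-value = 13
Branch 4: length 4, Nim-value = 4
Branch 5: length 3, Nim-value = 3
Total Nim-value = XOR of all branch values:
0 XOR 3 = 3
3 XOR 1 = 2
2 XOR 13 = 15
15 XOR 4 = 11
11 XOR 3 = 8
Nim-value of the tree = 8

8


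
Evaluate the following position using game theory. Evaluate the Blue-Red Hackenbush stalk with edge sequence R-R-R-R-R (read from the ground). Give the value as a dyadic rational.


Edges (from ground): R-R-R-R-R
By Berlekamp's sign-expansion rule, a Blue-Red Hackenbush stalk has the value of the surreal number whose sign sequence is the edge sequence with B -> + and R -> -.
Sign sequence: -----
Trace the sign expansion in the surreal number tree, starting from 0:
Edge 1: R (sign -) -> bounds (-inf, 0), value = -1
Edge 2: R (sign -) -> bounds (-inf, -1), value = -2
Edge 3: R (sign -) -> bounds (-inf, -2), value = -3
Edge 4: R (sign -) -> bounds (-inf, -3), value = -4
Edge 5: R (sign -) -> bounds (-inf, -4), value = -5
Game value = -5

-5


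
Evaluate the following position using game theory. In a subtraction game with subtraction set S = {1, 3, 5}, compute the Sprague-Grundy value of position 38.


The subtraction set is S = {1, 3, 5}.
G(k) = mex{ G(k - s) : s in S, s <= k }. We compute iteratively: G(0) = 0.
G(1) = mex({0}) = 1
G(2) = mex({1}) = 0
G(3) = mex({0}) = 1
G(4) = mex({1}) = 0
G(5) = mex({0}) = 1
G(6) = mex({1}) = 0
Observe that G(2)..G(6) = 0, 1, 0, 1, 0 repeats G(0)..G(4) = 0, 1, 0, 1, 0.
For k >= max(S) = 5, G(k) is determined by the previous 5 values G(k-5)..G(k-1); a window of 5 consecutive values has recurred shifted by 2, so by induction G(k + 2) = G(k) for all k >= 0: the sequence is periodic from the start with period 2.
One period: G(0..1) = 0, 1.
38 mod 2 = 0, so G(38) = G(0) = 0.

0


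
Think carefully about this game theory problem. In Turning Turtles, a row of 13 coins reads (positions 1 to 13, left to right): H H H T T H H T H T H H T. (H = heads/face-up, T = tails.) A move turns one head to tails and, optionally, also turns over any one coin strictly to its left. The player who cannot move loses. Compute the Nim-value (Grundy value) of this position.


Coins: H H H T T H H T H T H H T
Key fact: a single head at position k behaves exactly like a Nim heap of size k (turning it to T and optionally flipping a coin at j < k corresponds to moving the heap from k to j, or to 0), and heads combine as a disjunctive sum (two heads at the same place would cancel, matching j XOR j = 0). So the Nim-value is the XOR of the 1-indexed positions of the heads.
Face-up positions (1-indexed): [1, 2, 3, 6, 7, 9, 11, 12]
XOR 0 with 1: 0 XOR 1 = 1
XOR 1 with 2: 1 XOR 2 = 3
XOR 3 with 3: 3 XOR 3 = 0
XOR 0 with 6: 0 XOR 6 = 6
XOR 6 with 7: 6 XOR 7 = 1
XOR 1 with 9: 1 XOR 9 = 8
XOR 8 with 11: 8 XOR 11 = 3
XOR 3 with 12: 3 XOR 12 = 15
Nim-value = 15

15


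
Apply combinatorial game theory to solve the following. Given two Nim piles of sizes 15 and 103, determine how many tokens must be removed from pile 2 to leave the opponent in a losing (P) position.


Piles: 15 and 103
Current XOR: 15 XOR 103 = 104 (non-zero, so this is an N-position).
To make the XOR zero, we need to find a move that balances the piles.
For pile 2 (size 103): target = 103 XOR 104 = 15
We reduce pile 2 from 103 to 15.
Tokens removed: 103 - 15 = 88
Verification: 15 XOR 15 = 0

88


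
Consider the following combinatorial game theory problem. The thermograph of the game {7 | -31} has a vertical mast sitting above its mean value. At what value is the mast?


Game = {7 | -31}, a switch {a | b} with numbers a > b.
Its thermograph has left wall a - t and right wall b + t, which meet at t = (a - b)/2, where both equal (a + b)/2. So the mast (mean value) is at (a + b)/2.
Mean = (7 + (-31))/2 = -24/2 = -12

-12


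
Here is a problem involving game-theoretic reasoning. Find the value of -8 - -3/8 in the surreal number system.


x = -8, y = -3/8
Converting to common denominator: 8
x = -64/8, y = -3/8
x - y = -8 - -3/8 = -61/8

-61/8


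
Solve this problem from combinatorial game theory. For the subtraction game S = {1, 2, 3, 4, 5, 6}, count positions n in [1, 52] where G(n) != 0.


Subtraction set S = {1, 2, 3, 4, 5, 6}, so G(n) = n mod 7.
G(n) = 0 when n is a multiple of 7.
Multiples of 7 in [1, 52]: 7
N-positions (nonzero Grundy) = 52 - 7 = 45

45


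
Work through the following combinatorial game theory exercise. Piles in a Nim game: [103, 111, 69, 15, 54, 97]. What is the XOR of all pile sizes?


We need the XOR (exclusive or) of all pile sizes.
After XOR-ing pile 1 (size 103): 0 XOR 103 = 103
After XOR-ing pile 2 (size 111): 103 XOR 111 = 8
After XOR-ing pile 3 (size 69): 8 XOR 69 = 77
After XOR-ing pile 4 (size 15): 77 XOR 15 = 66
After XOR-ing pile 5 (size 54): 66 XOR 54 = 116
After XOR-ing pile 6 (size 97): 116 XOR 97 = 21
The Nim-value of this position is 21.

21


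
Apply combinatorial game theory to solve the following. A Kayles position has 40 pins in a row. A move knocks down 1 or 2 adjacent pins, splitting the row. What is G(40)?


Kayles: a move removes 1 or 2 adjacent pins from a contiguous row.
Removing pins from a row of k leaves two independent rows (a, b) with a + b = k - 1 (one pin) or a + b = k - 2 (two pins); an end removal gives a = 0.
By Sprague-Grundy, G(k) = mex{ G(a) XOR G(b) } over all these splits. G(0) = 0.
G(1): splits (0,0):0^0=0 -> mex({0}) = 1
G(2): splits (0,1):0^1=1 (0,0):0^0=0 -> mex({0, 1}) = 2
G(3): splits (0,2):0^2=2 (1,1):1^1=0 (0,1):0^1=1 -> mex({0, 1, 2}) = 3
G(4): splits (0,3):0^3=3 (1,2):1^2=3 (0,2):0^2=2 (1,1):1^1=0 -> mex({0, 2, 3}) = 1
G(5): splits (0,4):0^1=1 (1,3):1^3=2 (2,2):2^2=0 (0,3):0^3=3 (1,2):1^2=3 -> mex({0, 1, 2, 3}) = 4
G(6) = mex({0, 1, 2, 4}) = 3
G(7) = mex({0, 1, 3, 4, 5}) = 2
G(8) = mex({0, 2, 3, 5, 6}) = 1
G(9) = mex({0, 1, 2, 3, 6, 7}) = 4
G(10) = mex({0, 1, 3, 4, 5, 7}) = 2
G(11) = mex({0, 1, 2, 3, 4, 5}) = 6
G(12) = mex({0, 1, 2, 3, 5, 6, 7}) = 4
G(13) = mex({0, 2, 3, 4, 6, 7}) = 1
G(14) = mex({0, 1, 4, 5, 6, 7}) = 2
G(15) = mex({0, 1, 2, 3, 4, 5, 6}) = 7
G(16) = mex({0, 2, 3, 5, 6, 7}) = 1
G(17) = mex({0, 1, 2, 3, 5, 6, 7}) = 4
G(18) = mex({0, 1, 2, 4, 5, 6}) = 3
G(19) = mex({0, 1, 3, 4, 5, 7}) = 2
G(20) = mex({0, 2, 3, 4, 5, 6, 7}) = 1
G(21) = mex({0, 1, 2, 3, 5, 6, 7}) = 4
G(22) = mex({0, 1, 2, 3, 4, 5, 7}) = 6
G(23) = mex({0, 1, 2, 3, 4, 5, 6}) = 7
G(24) = mex({0, 1, 2, 3, 5, 6, 7}) = 4
G(25) = mex({0, 2, 3, 4, 6, 7}) = 1
G(26) = mex({0, 1, 3, 4, 5, 6, 7}) = 2
G(27) = mex({0, 1, 2, 3, 4, 5, 6, 7}) = 8
G(28) = mex({0, 1, 2, 3, 4, 6, 7, 8}) = 5
G(29) = mex({0, 1, 2, 3, 5, 6, 7, 8, 9}) = 4
G(30) = mex({0, 1, 2, 3, 4, 5, 6, 9, 10}) = 7
G(31) = mex({0, 1, 3, 4, 5, 7, 10, 11}) = 2
G(32) = mex({0, 2, 3, 4, 5, 6, 7, 9, 11}) = 1
G(33) = mex({0, 1, 2, 3, 4, 5, 6, 7, 9, 12}) = 8
G(34) = mex({0, 1, 2, 3, 4, 5, 7, 8, 11, 12}) = 6
G(35) = mex({0, 1, 2, 3, 4, 5, 6, 8, 9, 10, 11}) = 7
G(36) = mex({0, 1, 2, 3, 5, 6, 7, 9, 10}) = 4
G(37) = mex({0, 2, 3, 4, 6, 7, 9, 10, 11, 12}) = 1
G(38) = mex({0, 1, 3, 4, 5, 6, 7, 9, 10, 11, 12}) = 2
G(39) = mex({0, 1, 2, 4, 5, 6, 7, 9, 10, 12, 14}) = 3
G(40) = mex({0, 2, 3, 4, 6, 7, 11, 12, 14}) = 1
Therefore G(40) = 1.

1


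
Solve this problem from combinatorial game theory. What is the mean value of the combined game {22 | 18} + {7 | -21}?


G1 = {22 | 18}, G2 = {7 | -21}
Each is a switch {a | b} with numbers a > b; its mean value is (a + b)/2, and mean value is additive over game sums: m(G1 + G2) = m(G1) + m(G2).
Mean of G1 = (22 + (18))/2 = 40/2 = 20
Mean of G2 = (7 + (-21))/2 = -14/2 = -7
Mean of G1 + G2 = 20 + -7 = 13

13


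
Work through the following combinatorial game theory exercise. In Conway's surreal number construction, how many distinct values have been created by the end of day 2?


Day 0: {|} = 0 is born. Count = 1.
Day n: the number of surreal numbers born by day n is 2^(n+1) - 1.
By day 0: 2^1 - 1 = 1
By day 1: 2^2 - 1 = 3
By day 2: 2^3 - 1 = 7
By day 2: 7 surreal numbers.

7


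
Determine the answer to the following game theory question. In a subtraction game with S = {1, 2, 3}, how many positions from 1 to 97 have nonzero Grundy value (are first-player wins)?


Subtraction set S = {1, 2, 3}, so G(n) = n mod 4.
G(n) = 0 when n is a multiple of 4.
Multiples of 4 in [1, 97]: 24
N-positions (nonzero Grundy) = 97 - 24 = 73

73


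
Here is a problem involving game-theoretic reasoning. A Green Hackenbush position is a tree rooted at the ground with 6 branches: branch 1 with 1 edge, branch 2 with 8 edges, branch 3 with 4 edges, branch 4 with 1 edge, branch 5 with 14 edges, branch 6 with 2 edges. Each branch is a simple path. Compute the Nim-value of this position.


The tree has 6 branches from the ground vertex.
In Green Hackenbush, the Nim-value of a simple path of length k is k.
Branch 1: length 1, Nim-value = 1
Branch 2: length 8, Nim-value = 8
Branch 3: length 4, Nim-value = 4
Branch 4: length 1, Nim-value = 1
Branch 5: length 14, Nim-value = 14
Branch 6: length 2, Nim-value = 2
Total Nim-value = XOR of all branch values:
0 XOR 1 = 1
1 XOR 8 = 9
9 XOR 4 = 13
13 XOR 1 = 12
12 XOR 14 = 2
2 XOR 2 = 0
Nim-value of the tree = 0

0


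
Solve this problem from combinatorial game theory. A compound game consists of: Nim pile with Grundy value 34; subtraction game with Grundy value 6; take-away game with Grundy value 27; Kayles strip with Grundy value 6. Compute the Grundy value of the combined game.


By the Sprague-Grundy theorem, the Grundy value of a sum of games is the XOR of individual Grundy values.
Nim pile: Grundy value = 34. Running XOR: 0 XOR 34 = 34
subtraction game: Grundy value = 6. Running XOR: 34 XOR 6 = 36
take-away game: Grundy value = 27. Running XOR: 36 XOR 27 = 63
Kayles strip: Grundy value = 6. Running XOR: 63 XOR 6 = 57
The combined Grundy value is 57.

57


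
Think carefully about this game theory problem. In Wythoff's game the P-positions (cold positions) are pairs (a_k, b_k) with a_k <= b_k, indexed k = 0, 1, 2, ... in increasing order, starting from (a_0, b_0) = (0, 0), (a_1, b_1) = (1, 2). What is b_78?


By Wythoff's theorem, a_k = floor(k * phi) and b_k = floor(k * phi^2) = a_k + k, where phi = (1 + sqrt(5))/2 is the golden ratio.
phi = (1 + sqrt(5))/2 = 1.618034
phi^2 = phi + 1 = 2.618034
k = 78
k * phi^2 = 78 * 2.618034 = 204.206651
b_78 = floor(k * phi^2) = 204 (check: a_78 + k = 126 + 78 = 204)

204


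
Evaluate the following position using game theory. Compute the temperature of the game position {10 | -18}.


The game is {10 | -18}, a switch {a | b} with numbers a > b.
Cooling {a | b} by t gives {a - t | b + t}, which stops being hot when a - t = b + t, i.e. at t = (a - b)/2. So the temperature of a switch is (a - b)/2.
Temperature = (Left option - Right option) / 2
= (10 - (-18)) / 2
= 28 / 2
= 14

14


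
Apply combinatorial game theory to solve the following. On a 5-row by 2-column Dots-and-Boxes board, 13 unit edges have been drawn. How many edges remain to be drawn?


Grid: 5 x 2 boxes, i.e. 6 rows and 3 columns of dots.
Horizontal edges: (rows + 1) * cols = 6 * 2 = 12
Vertical edges: rows * (cols + 1) = 5 * 3 = 15
Total edges: 12 + 15 = 27
Edges drawn: 13
Remaining: 27 - 13 = 14

14


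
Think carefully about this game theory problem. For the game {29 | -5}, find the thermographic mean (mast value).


Game = {29 | -5}, a switch {a | b} with numbers a > b.
Its thermograph has left wall a - t and right wall b + t, which meet at t = (a - b)/2, where both equal (a + b)/2. So the mast (mean value) is at (a + b)/2.
Mean = (29 + (-5))/2 = 24/2 = 12

12


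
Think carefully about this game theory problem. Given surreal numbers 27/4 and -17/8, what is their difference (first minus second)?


x = 27/4, y = -17/8
Converting to common denominator: 8
x = 54/8, y = -17/8
x - y = 27/4 - -17/8 = 71/8

71/8


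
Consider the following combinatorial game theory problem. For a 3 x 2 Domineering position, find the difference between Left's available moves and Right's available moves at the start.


Board is 3 x 2 (rows x cols).
Left (vertical) placements: (rows-1) * cols = 2 * 2 = 4
Right (horizontal) placements: rows * (cols-1) = 3 * 1 = 3
Advantage = Left - Right = 4 - 3 = 1

1


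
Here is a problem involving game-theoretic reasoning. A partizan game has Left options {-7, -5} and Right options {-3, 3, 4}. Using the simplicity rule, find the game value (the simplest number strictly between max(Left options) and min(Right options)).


Left options: {-7, -5}, max = -5
Right options: {-3, 3, 4}, min = -3
All options are numbers and max(Left) < min(Right), so by the simplicity theorem the value is the simplest (earliest-born) number strictly between -5 and -3.
The only integer strictly between -5 and -3 is -4.
No non-integer in the interval can be simpler: if x is a non-integer in the interval, then floor(x) or ceil(x) also lies in the interval (the interval contains an integer), and both are proper prefixes of x's sign expansion, i.e. born earlier. So the game value is -4.
Game value = -4

-4


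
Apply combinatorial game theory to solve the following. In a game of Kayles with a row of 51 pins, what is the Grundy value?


Kayles: a move removes 1 or 2 adjacent pins from a contiguous row.
Removing pins from a row of k leaves two independent rows (a, b) with a + b = k - 1 (one pin) or a + b = k - 2 (two pins); an end removal gives a = 0.
By Sprague-Grundy, G(k) = mex{ G(a) XOR G(b) } over all these splits. G(0) = 0.
G(1): splits (0,0):0^0=0 -> mex({0}) = 1
G(2): splits (0,1):0^1=1 (0,0):0^0=0 -> mex({0, 1}) = 2
G(3): splits (0,2):0^2=2 (1,1):1^1=0 (0,1):0^1=1 -> mex({0, 1, 2}) = 3
G(4): splits (0,3):0^3=3 (1,2):1^2=3 (0,2):0^2=2 (1,1):1^1=0 -> mex({0, 2, 3}) = 1
G(5): splits (0,4):0^1=1 (1,3):1^3=2 (2,2):2^2=0 (0,3):0^3=3 (1,2):1^2=3 -> mex({0, 1, 2, 3}) = 4
G(6) = mex({0, 1, 2, 4}) = 3
G(7) = mex({0, 1, 3, 4, 5}) = 2
G(8) = mex({0, 2, 3, 5, 6}) = 1
G(9) = mex({0, 1, 2, 3, 6, 7}) = 4
G(10) = mex({0, 1, 3, 4, 5, 7}) = 2
G(11) = mex({0, 1, 2, 3, 4, 5}) = 6
G(12) = mex({0, 1, 2, 3, 5, 6, 7}) = 4
G(13) = mex({0, 2, 3, 4, 6, 7}) = 1
G(14) = mex({0, 1, 4, 5, 6, 7}) = 2
G(15) = mex({0, 1, 2, 3, 4, 5, 6}) = 7
G(16) = mex({0, 2, 3, 5, 6, 7}) = 1
G(17) = mex({0, 1, 2, 3, 5, 6, 7}) = 4
G(18) = mex({0, 1, 2, 4, 5, 6}) = 3
G(19) = mex({0, 1, 3, 4, 5, 7}) = 2
G(20) = mex({0, 2, 3, 4, 5, 6, 7}) = 1
G(21) = mex({0, 1, 2, 3, 5, 6, 7}) = 4
G(22) = mex({0, 1, 2, 3, 4, 5, 7}) = 6
G(23) = mex({0, 1, 2, 3, 4, 5, 6}) = 7
G(24) = mex({0, 1, 2, 3, 5, 6, 7}) = 4
G(25) = mex({0, 2, 3, 4, 6, 7}) = 1
G(26) = mex({0, 1, 3, 4, 5, 6, 7}) = 2
G(27) = mex({0, 1, 2, 3, 4, 5, 6, 7}) = 8
G(28) = mex({0, 1, 2, 3, 4, 6, 7, 8}) = 5
G(29) = mex({0, 1, 2, 3, 5, 6, 7, 8, 9}) = 4
G(30) = mex({0, 1, 2, 3, 4, 5, 6, 9, 10}) = 7
G(31) = mex({0, 1, 3, 4, 5, 7, 10, 11}) = 2
G(32) = mex({0, 2, 3, 4, 5, 6, 7, 9, 11}) = 1
G(33) = mex({0, 1, 2, 3, 4, 5, 6, 7, 9, 12}) = 8
G(34) = mex({0, 1, 2, 3, 4, 5, 7, 8, 11, 12}) = 6
G(35) = mex({0, 1, 2, 3, 4, 5, 6, 8, 9, 10, 11}) = 7
G(36) = mex({0, 1, 2, 3, 5, 6, 7, 9, 10}) = 4
G(37) = mex({0, 2, 3, 4, 6, 7, 9, 10, 11, 12}) = 1
G(38) = mex({0, 1, 3, 4, 5, 6, 7, 9, 10, 11, 12}) = 2
G(39) = mex({0, 1, 2, 4, 5, 6, 7, 9, 10, 12, 14}) = 3
G(40) = mex({0, 2, 3, 4, 6, 7, 11, 12, 14}) = 1
G(41) = mex({0, 1, 2, 3, 5, 6, 7, 9, 10, 11, 12}) = 4
G(42) = mex({0, 1, 2, 3, 4, 5, 6, 9, 10}) = 7
G(43) = mex({0, 1, 3, 4, 5, 7, 9, 10, 12, 15}) = 2
G(44) = mex({0, 2, 3, 4, 5, 6, 7, 9, 10, 12, 15}) = 1
G(45) = mex({0, 1, 2, 3, 4, 5, 6, 7, 9, 10, 12, 14}) = 8
G(46) = mex({0, 1, 3, 4, 5, 7, 8, 11, 12, 14}) = 2
G(47) = mex({0, 1, 2, 3, 4, 5, 6, 8, 9, 10, 11, 12}) = 7
G(48) = mex({0, 1, 2, 3, 5, 6, 7, 9, 10}) = 4
G(49) = mex({0, 2, 3, 4, 6, 7, 9, 10, 11, 12, 15}) = 1
G(50) = mex({0, 1, 4, 5, 6, 7, 9, 11, 12, 14, 15}) = 2
G(51) = mex({0, 1, 2, 3, 4, 5, 6, 7, 9, 12, 14, 15}) = 8
Therefore G(51) = 8.

8


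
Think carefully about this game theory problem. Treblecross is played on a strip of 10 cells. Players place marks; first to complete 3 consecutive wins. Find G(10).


Treblecross: place X on empty cells; 3-in-a-row wins.
Playing within two cells of an existing X lets the opponent win at once, so sensible play treats the cells i-2..i+2 around each X as dead. The player left with no safe cell loses, so this is a normal-play take-away game on strips of safe cells.
Placing X at cell i (0-indexed) of a strip of k safe cells leaves independent strips of sizes max(0, i-2) and max(0, k-i-3). Hence G(k) = mex{ G(max(0,i-2)) XOR G(max(0,k-i-3)) : 0 <= i < k }, with G(0) = 0.
G(1): splits (0,0):0^0=0 -> mex({0}) = 1
G(2): splits (0,0):0^0=0 -> mex({0}) = 1
G(3): splits (0,0):0^0=0 -> mex({0}) = 1
G(4): splits (0,1):0^1=1 (0,0):0^0=0 -> mex({0, 1}) = 2
G(5): splits (0,2):0^1=1 (0,1):0^1=1 (0,0):0^0=0 -> mex({0, 1}) = 2
G(6) = mex({1}) = 0
G(7) = mex({0, 1, 2}) = 3
G(8) = mex({0, 1, 2}) = 3
G(9) = mex({0, 2}) = 1
G(10) = mex({0, 2, 3}) = 1
Therefore G(10) = 1.

1


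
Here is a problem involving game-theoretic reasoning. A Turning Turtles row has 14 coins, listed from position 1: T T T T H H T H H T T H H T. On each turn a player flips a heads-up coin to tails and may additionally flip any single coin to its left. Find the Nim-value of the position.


Coins: T T T T H H T H H T T H H T
Key fact: a single head at position k behaves exactly like a Nim heap of size k (turning it to T and optionally flipping a coin at j < k corresponds to moving the heap from k to j, or to 0), and heads combine as a disjunctive sum (two heads at the same place would cancel, matching j XOR j = 0). So the Nim-value is the XOR of the 1-indexed positions of the heads.
Face-up positions (1-indexed): [5, 6, 8, 9, 12, 13]
XOR 0 with 5: 0 XOR 5 = 5
XOR 5 with 6: 5 XOR 6 = 3
XOR 3 with 8: 3 XOR 8 = 11
XOR 11 with 9: 11 XOR 9 = 2
XOR 2 with 12: 2 XOR 12 = 14
XOR 14 with 13: 14 XOR 13 = 3
Nim-value = 3

3


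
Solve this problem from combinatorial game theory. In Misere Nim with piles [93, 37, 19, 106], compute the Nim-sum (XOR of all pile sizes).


We need the XOR (exclusive or) of all pile sizes.
After XOR-ing pile 1 (size 93): 0 XOR 93 = 93
After XOR-ing pile 2 (size 37): 93 XOR 37 = 120
After XOR-ing pile 3 (size 19): 120 XOR 19 = 107
After XOR-ing pile 4 (size 106): 107 XOR 106 = 1
The Nim-value of this position is 1.

1


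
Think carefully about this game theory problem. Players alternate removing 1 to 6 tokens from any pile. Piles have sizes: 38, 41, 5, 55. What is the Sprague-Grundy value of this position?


Subtraction set: {1, 2, 3, 4, 5, 6}
For this subtraction set, G(n) = n mod 7 (period = max + 1 = 7).
Pile 1 (size 38): G(38) = 38 mod 7 = 3
Pile 2 (size 41): G(41) = 41 mod 7 = 6
Pile 3 (size 5): G(5) = 5 mod 7 = 5
Pile 4 (size 55): G(55) = 55 mod 7 = 6
Total Grundy value = XOR of all: 3 XOR 6 XOR 5 XOR 6 = 6

6


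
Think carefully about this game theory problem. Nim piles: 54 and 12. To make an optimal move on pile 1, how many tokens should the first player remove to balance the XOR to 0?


Piles: 54 and 12
Current XOR: 54 XOR 12 = 58 (non-zero, so this is an N-position).
To make the XOR zero, we need to find a move that balances the piles.
For pile 1 (size 54): target = 54 XOR 58 = 12
We reduce pile 1 from 54 to 12.
Tokens removed: 54 - 12 = 42
Verification: 12 XOR 12 = 0

42


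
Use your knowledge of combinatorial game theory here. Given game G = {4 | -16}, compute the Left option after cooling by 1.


Original game: {4 | -16} (a switch {a | b} with a > b).
Cooling by t (for t below the temperature (a - b)/2 = 10) taxes each move by t: {a | b} cooled by t is {a - t | b + t}.
Cooling amount: t = 1
Cooled Left option: 4 - 1 = 3
Cooled Right option: -16 + 1 = -15
Cooled game: {3 | -15}
Left option = 3

3


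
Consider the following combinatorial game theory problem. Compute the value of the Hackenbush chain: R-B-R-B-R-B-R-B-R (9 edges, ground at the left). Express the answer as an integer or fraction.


Edges (from ground): R-B-R-B-R-B-R-B-R
By Berlekamp's sign-expansion rule, a Blue-Red Hackenbush stalk has the value of the surreal number whose sign sequence is the edge sequence with B -> + and R -> -.
Sign sequence: -+-+-+-+-
Trace the sign expansion in the surreal number tree, starting from 0:
Edge 1: R (sign -) -> bounds (-inf, 0), value = -1
Edge 2: B (sign +) -> bounds (-1, 0), value = -1/2
Edge 3: R (sign -) -> bounds (-1, -1/2), value = -3/4
Edge 4: B (sign +) -> bounds (-3/4, -1/2), value = -5/8
Edge 5: R (sign -) -> bounds (-3/4, -5/8), value = -11/16
Edge 6: B (sign +) -> bounds (-11/16, -5/8), value = -21/32
Edge 7: R (sign -) -> bounds (-11/16, -21/32), value = -43/64
Edge 8: B (sign +) -> bounds (-43/64, -21/32), value = -85/128
Edge 9: R (sign -) -> bounds (-43/64, -85/128), value = -171/256
Game value = -171/256

-171/256


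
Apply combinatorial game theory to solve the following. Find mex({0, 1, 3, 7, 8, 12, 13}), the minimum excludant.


Set = {0, 1, 3, 7, 8, 12, 13}
0 is in the set.
1 is in the set.
2 is NOT in the set. This is the mex.
mex = 2

2


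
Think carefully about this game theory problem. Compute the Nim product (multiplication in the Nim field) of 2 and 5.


Nim multiplication is bilinear over XOR: (u XOR v) * w = (u*w) XOR (v*w).
So we split each operand into its bit components and XOR the pairwise Nim products.
2 = 2 (as XOR of powers of 2).
5 = 1 + 4 (as XOR of powers of 2).
Using the standard Nim-product table on single bits:
  2*2 = 3,   2*4 = 8,   2*8 = 12,
  4*4 = 6,   4*8 = 11,  8*8 = 13,
and  1*x = x (identity), k*l = l*k (commutative).
Pairwise Nim products:
  2 * 1 = 2
  2 * 4 = 8
XOR them: 2 XOR 8 = 10.
Result: 2 * 5 = 10 (in Nim).

10


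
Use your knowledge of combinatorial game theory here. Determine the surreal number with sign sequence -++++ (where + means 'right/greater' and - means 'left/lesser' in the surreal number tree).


Sign expansion: -++++
Rule: track bounds (lo, hi), initially (-inf, +inf). On '+', the current value becomes lo and we move to the simplest number in (value, hi): value + 1 if hi = +inf, otherwise the midpoint (value + hi)/2. On '-', the current value becomes hi and we move to value - 1 if lo = -inf, otherwise the midpoint (lo + value)/2.
Start at 0.
Step 1: sign = -, move left. Bounds: (-inf, 0). Value = -1
Step 2: sign = +, move right. Bounds: (-1, 0). Value = -1/2
Step 3: sign = +, move right. Bounds: (-1/2, 0). Value = -1/4
Step 4: sign = +, move right. Bounds: (-1/4, 0). Value = -1/8
Step 5: sign = +, move right. Bounds: (-1/8, 0). Value = -1/16
The surreal number with sign expansion -++++ is -1/16.

-1/16


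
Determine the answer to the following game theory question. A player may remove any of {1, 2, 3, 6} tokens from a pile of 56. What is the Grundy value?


The subtraction set is S = {1, 2, 3, 6}.
G(k) = mex{ G(k - s) : s in S, s <= k }. We compute iteratively: G(0) = 0.
G(1) = mex({0}) = 1
G(2) = mex({0, 1}) = 2
G(3) = mex({0, 1, 2}) = 3
G(4) = mex({1, 2, 3}) = 0
G(5) = mex({0, 2, 3}) = 1
G(6) = mex({0, 1, 3}) = 2
G(7) = mex({0, 1, 2}) = 3
G(8) = mex({1, 2, 3}) = 0
G(9) = mex({0, 2, 3}) = 1
Observe that G(4)..G(9) = 0, 1, 2, 3, 0, 1 repeats G(0)..G(5) = 0, 1, 2, 3, 0, 1.
For k >= max(S) = 6, G(k) is determined by the previous 6 values G(k-6)..G(k-1); a window of 6 consecutive values has recurred shifted by 4, so by induction G(k + 4) = G(k) for all k >= 0: the sequence is periodic from the start with period 4.
One period: G(0..3) = 0, 1, 2, 3.
56 mod 4 = 0, so G(56) = G(0) = 0.

0


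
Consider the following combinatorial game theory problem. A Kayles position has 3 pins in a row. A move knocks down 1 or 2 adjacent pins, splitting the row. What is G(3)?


Kayles: a move removes 1 or 2 adjacent pins from a contiguous row.
Removing pins from a row of k leaves two independent rows (a, b) with a + b = k - 1 (one pin) or a + b = k - 2 (two pins); an end removal gives a = 0.
By Sprague-Grundy, G(k) = mex{ G(a) XOR G(b) } over all these splits. G(0) = 0.
G(1): splits (0,0):0^0=0 -> mex({0}) = 1
G(2): splits (0,1):0^1=1 (0,0):0^0=0 -> mex({0, 1}) = 2
G(3): splits (0,2):0^2=2 (1,1):1^1=0 (0,1):0^1=1 -> mex({0, 1, 2}) = 3
Therefore G(3) = 3.

3


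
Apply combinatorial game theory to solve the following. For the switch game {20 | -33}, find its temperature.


The game is {20 | -33}, a switch {a | b} with numbers a > b.
Cooling {a | b} by t gives {a - t | b + t}, which stops being hot when a - t = b + t, i.e. at t = (a - b)/2. So the temperature of a switch is (a - b)/2.
Temperature = (Left option - Right option) / 2
= (20 - (-33)) / 2
= 53 / 2
= 53/2

53/2


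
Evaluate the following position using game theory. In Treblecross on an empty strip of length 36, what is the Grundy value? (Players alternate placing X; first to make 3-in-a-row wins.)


Treblecross: place X on empty cells; 3-in-a-row wins.
Playing within two cells of an existing X lets the opponent win at once, so sensible play treats the cells i-2..i+2 around each X as dead. The player left with no safe cell loses, so this is a normal-play take-away game on strips of safe cells.
Placing X at cell i (0-indexed) of a strip of k safe cells leaves independent strips of sizes max(0, i-2) and max(0, k-i-3). Hence G(k) = mex{ G(max(0,i-2)) XOR G(max(0,k-i-3)) : 0 <= i < k }, with G(0) = 0.
G(1): splits (0,0):0^0=0 -> mex({0}) = 1
G(2): splits (0,0):0^0=0 -> mex({0}) = 1
G(3): splits (0,0):0^0=0 -> mex({0}) = 1
G(4): splits (0,1):0^1=1 (0,0):0^0=0 -> mex({0, 1}) = 2
G(5): splits (0,2):0^1=1 (0,1):0^1=1 (0,0):0^0=0 -> mex({0, 1}) = 2
G(6) = mex({1}) = 0
G(7) = mex({0, 1, 2}) = 3
G(8) = mex({0, 1, 2}) = 3
G(9) = mex({0, 2}) = 1
G(10) = mex({0, 2, 3}) = 1
G(11) = mex({0, 3}) = 1
G(12) = mex({1, 3}) = 0
G(13) = mex({0, 1, 2, 3}) = 4
G(14) = mex({0, 1, 2}) = 3
G(15) = mex({0, 1, 2}) = 3
G(16) = mex({0, 1, 2, 4}) = 3
G(17) = mex({0, 1, 3, 4}) = 2
G(18) = mex({0, 1, 3, 4}) = 2
G(19) = mex({0, 1, 3, 5}) = 2
G(20) = mex({0, 1, 2, 3, 5}) = 4
G(21) = mex({0, 1, 2, 3, 5}) = 4
G(22) = mex({1, 2, 6}) = 0
G(23) = mex({0, 1, 2, 3, 4, 6}) = 5
G(24) = mex({0, 1, 2, 3, 4}) = 5
G(25) = mex({0, 1, 3, 4, 7}) = 2
G(26) = mex({0, 1, 3, 4, 5, 7}) = 2
G(27) = mex({0, 1, 3, 5}) = 2
G(28) = mex({0, 1, 2, 5}) = 3
G(29) = mex({0, 1, 2, 4, 5, 6}) = 3
G(30) = mex({1, 2, 4, 6}) = 0
G(31) = mex({0, 1, 2, 3, 4, 6}) = 5
G(32) = mex({1, 2, 3, 4, 7}) = 0
G(33) = mex({0, 3, 7}) = 1
G(34) = mex({0, 2, 3, 5, 7}) = 1
G(35) = mex({0, 2, 3, 5, 6}) = 1
G(36) = mex({0, 1, 2, 5, 6}) = 3
Therefore G(36) = 3.

3


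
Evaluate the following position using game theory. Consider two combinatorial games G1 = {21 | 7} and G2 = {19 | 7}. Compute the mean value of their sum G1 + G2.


G1 = {21 | 7}, G2 = {19 | 7}
Each is a switch {a | b} with numbers a > b; its mean value is (a + b)/2, and mean value is additive over game sums: m(G1 + G2) = m(G1) + m(G2).
Mean of G1 = (21 + (7))/2 = 28/2 = 14
Mean of G2 = (19 + (7))/2 = 26/2 = 13
Mean of G1 + G2 = 14 + 13 = 27

27


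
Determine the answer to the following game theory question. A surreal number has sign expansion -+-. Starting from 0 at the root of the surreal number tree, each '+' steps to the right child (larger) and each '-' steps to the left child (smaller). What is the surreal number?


Sign expansion: -+-
Rule: track bounds (lo, hi), initially (-inf, +inf). On '+', the current value becomes lo and we move to the simplest number in (value, hi): value + 1 if hi = +inf, otherwise the midpoint (value + hi)/2. On '-', the current value becomes hi and we move to value - 1 if lo = -inf, otherwise the midpoint (lo + value)/2.
Start at 0.
Step 1: sign = -, move left. Bounds: (-inf, 0). Value = -1
Step 2: sign = +, move right. Bounds: (-1, 0). Value = -1/2
Step 3: sign = -, move left. Bounds: (-1, -1/2). Value = -3/4
The surreal number with sign expansion -+- is -3/4.

-3/4


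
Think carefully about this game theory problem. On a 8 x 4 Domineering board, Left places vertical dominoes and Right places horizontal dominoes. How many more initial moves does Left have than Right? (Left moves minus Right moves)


Board is 8 x 4 (rows x cols).
Left (vertical) placements: (rows-1) * cols = 7 * 4 = 28
Right (horizontal) placements: rows * (cols-1) = 8 * 3 = 24
Advantage = Left - Right = 28 - 24 = 4

4


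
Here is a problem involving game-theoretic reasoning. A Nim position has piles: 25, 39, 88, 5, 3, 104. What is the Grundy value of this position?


We need the XOR (exclusive or) of all pile sizes.
After XOR-ing pile 1 (size 25): 0 XOR 25 = 25
After XOR-ing pile 2 (size 39): 25 XOR 39 = 62
After XOR-ing pile 3 (size 88): 62 XOR 88 = 102
After XOR-ing pile 4 (size 5): 102 XOR 5 = 99
After XOR-ing pile 5 (size 3): 99 XOR 3 = 96
After XOR-ing pile 6 (size 104): 96 XOR 104 = 8
The Nim-value of this position is 8.

8


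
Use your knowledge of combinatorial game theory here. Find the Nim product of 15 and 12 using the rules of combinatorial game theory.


Nim multiplication is bilinear over XOR: (u XOR v) * w = (u*w) XOR (v*w).
So we split each operand into its bit components and XOR the pairwise Nim products.
15 = 1 + 2 + 4 + 8 (as XOR of powers of 2).
12 = 4 + 8 (as XOR of powers of 2).
Using the standard Nim-product table on single bits:
  2*2 = 3,   2*4 = 8,   2*8 = 12,
  4*4 = 6,   4*8 = 11,  8*8 = 13,
and  1*x = x (identity), k*l = l*k (commutative).
Pairwise Nim products:
  1 * 4 = 4
  1 * 8 = 8
  2 * 4 = 8
  2 * 8 = 12
  4 * 4 = 6
  4 * 8 = 11
  8 * 4 = 11
  8 * 8 = 13
XOR them: 4 XOR 8 XOR 8 XOR 12 XOR 6 XOR 11 XOR 11 XOR 13 = 3.
Result: 15 * 12 = 3 (in Nim).

3


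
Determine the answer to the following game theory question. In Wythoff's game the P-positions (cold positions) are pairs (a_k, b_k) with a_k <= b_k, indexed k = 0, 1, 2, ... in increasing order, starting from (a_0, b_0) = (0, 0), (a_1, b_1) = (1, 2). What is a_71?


By Wythoff's theorem, a_k = floor(k * phi) and b_k = floor(k * phi^2) = a_k + k, where phi = (1 + sqrt(5))/2 is the golden ratio.
phi = (1 + sqrt(5))/2 = 1.618034
k = 71
k * phi = 71 * 1.618034 = 114.880413
a_71 = floor(k * phi) = 114

114


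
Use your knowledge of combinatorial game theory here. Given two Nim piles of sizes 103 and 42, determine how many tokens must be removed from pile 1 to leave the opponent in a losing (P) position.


Piles: 103 and 42
Current XOR: 103 XOR 42 = 77 (non-zero, so this is an N-position).
To make the XOR zero, we need to find a move that balances the piles.
For pile 1 (size 103): target = 103 XOR 77 = 42
We reduce pile 1 from 103 to 42.
Tokens removed: 103 - 42 = 61
Verification: 42 XOR 42 = 0

61


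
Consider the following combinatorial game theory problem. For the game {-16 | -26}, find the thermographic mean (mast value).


Game = {-16 | -26}, a switch {a | b} with numbers a > b.
Its thermograph has left wall a - t and right wall b + t, which meet at t = (a - b)/2, where both equal (a + b)/2. So the mast (mean value) is at (a + b)/2.
Mean = (-16 + (-26))/2 = -42/2 = -21

-21


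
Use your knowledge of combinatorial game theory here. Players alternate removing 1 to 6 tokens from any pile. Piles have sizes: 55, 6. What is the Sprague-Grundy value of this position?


Subtraction set: {1, 2, 3, 4, 5, 6}
For this subtraction set, G(n) = n mod 7 (period = max + 1 = 7).
Pile 1 (size 55): G(55) = 55 mod 7 = 6
Pile 2 (size 6): G(6) = 6 mod 7 = 6
Total Grundy value = XOR of all: 6 XOR 6 = 0

0


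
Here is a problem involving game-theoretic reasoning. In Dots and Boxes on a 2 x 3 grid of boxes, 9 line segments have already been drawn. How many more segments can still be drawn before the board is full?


Grid: 2 x 3 boxes, i.e. 3 rows and 4 columns of dots.
Horizontal edges: (rows + 1) * cols = 3 * 3 = 9
Vertical edges: rows * (cols + 1) = 2 * 4 = 8
Total edges: 9 + 8 = 17
Edges drawn: 9
Remaining: 17 - 9 = 8

8


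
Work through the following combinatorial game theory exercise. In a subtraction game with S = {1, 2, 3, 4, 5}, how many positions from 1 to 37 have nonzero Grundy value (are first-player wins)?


Subtraction set S = {1, 2, 3, 4, 5}, so G(n) = n mod 6.
G(n) = 0 when n is a multiple of 6.
Multiples of 6 in [1, 37]: 6
N-positions (nonzero Grundy) = 37 - 6 = 31

31


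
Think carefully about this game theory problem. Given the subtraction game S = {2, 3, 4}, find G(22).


The subtraction set is S = {2, 3, 4}.
G(k) = mex{ G(k - s) : s in S, s <= k }. We compute iteratively: G(0) = 0.
G(1) = mex({}) = 0
G(2) = mex({0}) = 1
G(3) = mex({0}) = 1
G(4) = mex({0, 1}) = 2
G(5) = mex({0, 1}) = 2
G(6) = mex({1, 2}) = 0
G(7) = mex({1, 2}) = 0
G(8) = mex({0, 2}) = 1
G(9) = mex({0, 2}) = 1
Observe that G(6)..G(9) = 0, 0, 1, 1 repeats G(0)..G(3) = 0, 0, 1, 1.
For k >= max(S) = 4, G(k) is determined by the previous 4 values G(k-4)..G(k-1); a window of 4 consecutive values has recurred shifted by 6, so by induction G(k + 6) = G(k) for all k >= 0: the sequence is periodic from the start with period 6.
One period: G(0..5) = 0, 0, 1, 1, 2, 2.
22 mod 6 = 4, so G(22) = G(4) = 2.

2
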